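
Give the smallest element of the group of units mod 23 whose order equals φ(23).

5

φ(23) = 23 − 1 = 22 = 2 · 11.
g is a primitive root iff g^(22/q) ≢ 1 (mod 23) for each prime q ∈ {2, 11}.
g = 2: 2^11 ≡ 1 — hits 1, so not a primitive root.
g = 3: 3^11 ≡ 1 — hits 1, so not a primitive root.
g = 4: 4^11 ≡ 1 — hits 1, so not a primitive root.
g = 5: 5^11 ≡ 22; 5^2 ≡ 2 — none is 1, so 5 is a primitive root.
Hence the least primitive root of 23 is 5.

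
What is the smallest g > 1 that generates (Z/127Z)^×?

φ(127) = 127 − 1 = 126 = 2 · 3^2 · 7.
g is a primitive root iff g^(126/q) ≢ 1 (mod 127) for each prime q ∈ {2, 3, 7}.
g = 2: 2^63 ≡ 1 — hits 1, so not a primitive root.
g = 3: 3^63 ≡ 126; 3^42 ≡ 107; 3^18 ≡ 4 — none is 1, so 3 is a primitive root.
Hence the least primitive root of 127 is 3.

3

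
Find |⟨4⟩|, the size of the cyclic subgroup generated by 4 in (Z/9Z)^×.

3

Since 4 ∈ (Z/9Z)^×, its order divides φ(9) = φ(3^2) = 3·(3−1) = 6 = 2 · 3.
Divisors of 6: 1, 2, 3, 6.
Evaluate successive powers at the divisors of 6:
4^1 ≡ 4 (mod 9)
4^2 ≡ 7 (mod 9)
4^3 ≡ 1 (mod 9) ✓
The smallest such exponent is 3, so the order of 4 is 3.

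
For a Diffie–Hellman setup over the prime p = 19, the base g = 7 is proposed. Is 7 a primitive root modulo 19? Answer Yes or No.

No

φ(19) = 19 − 1 = 18 = 2 · 3^2.
7 is a primitive root mod 19 iff 7^(φ(19)/q) ≢ 1 for every prime q | φ(19), i.e. q ∈ {2, 3}.
7^9 ≡ 1 (mod 19)  [q = 2: ≡ 1 ✗]
7^6 ≡ 1 (mod 19)  [q = 3: ≡ 1 ✗]
7^9 ≡ 1 shows ord(7) | 9, strictly less than φ(19); not a primitive root.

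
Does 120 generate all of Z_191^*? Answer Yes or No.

No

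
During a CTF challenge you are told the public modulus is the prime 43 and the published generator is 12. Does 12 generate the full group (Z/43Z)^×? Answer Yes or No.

Yes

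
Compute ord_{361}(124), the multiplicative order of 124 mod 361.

342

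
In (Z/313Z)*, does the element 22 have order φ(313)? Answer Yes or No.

No

φ(313) = 313 − 1 = 312 = 2^3 · 3 · 13.
An element g generates (Z/313Z)^× iff g^(312/q) ≢ 1 (mod 313) for each prime q ∈ {2, 3, 13}.
22^156 ≡ 1 (mod 313)  [q = 2: ≡ 1 ✗]
22^104 ≡ 98 (mod 313)  [q = 3: ≢ 1 ✓]
22^24 ≡ 58 (mod 313)  [q = 13: ≢ 1 ✓]
Since 22^156 ≡ 1, the order of 22 divides 156 < 312, so 22 is not a primitive root.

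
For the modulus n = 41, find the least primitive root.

φ(41) = 41 − 1 = 40 = 2^3 · 5.
Test candidates g = 2, 3, … against the prime factors q ∈ {2, 5} of φ(41): g is a generator iff g^(40/q) ≢ 1 for every such q.
g = 2: 2^20 ≡ 1 — hits 1, so not a primitive root.
g = 3: 3^20 ≡ 40; 3^8 ≡ 1 — hits 1, so not a primitive root.
g = 4: 4^20 ≡ 1 — hits 1, so not a primitive root.
g = 5: 5^20 ≡ 1 — hits 1, so not a primitive root.
g = 6: 6^20 ≡ 40; 6^8 ≡ 10 — none is 1, so 6 is a primitive root.
So 6 is the smallest generator of (Z/41Z)^×.

6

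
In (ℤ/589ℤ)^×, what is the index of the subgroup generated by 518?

The order of 518 must divide φ(589) = φ(19·31) = (19−1)·(31−1) = 18·30 = 540 = 2^2 · 3^3 · 5.
Divisors of 540: 1, 2, 3, 4, 5, 6, 9, 10, 12, 15, 18, 20, 27, 30, 36, 45, 54, 60, 90, 108, 135, 180, 270, 540.
Compute 518^d (mod 589) for the divisors d until we hit 1:
518^1 ≡ 518
518^2 ≡ 329
518^3 ≡ 201
518^4 ≡ 454
518^5 ≡ 161
518^6 ≡ 349
518^9 ≡ 58
518^10 ≡ 5
518^12 ≡ 467
518^15 ≡ 216
518^18 ≡ 419
518^20 ≡ 25
518^27 ≡ 153
518^30 ≡ 125
518^36 ≡ 39
518^45 ≡ 495
518^54 ≡ 438
518^60 ≡ 311
518^90 ≡ 1
So ord_589(518) = 90, hence |⟨518⟩| = 90.
Index = |(Z/589Z)^×| / |⟨518⟩| = 540 / 90 = 6.

6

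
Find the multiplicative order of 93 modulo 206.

ord(93) | φ(206) = φ(2)·φ(103) = 1·102 = 102 = 2 · 3 · 17.
Divisors of 102: 1, 2, 3, 6, 17, 34, 51, 102.
Evaluate successive powers at the divisors of 102:
93^1 ≡ 93 (mod 206)
93^2 ≡ 203 (mod 206)
93^3 ≡ 133 (mod 206)
93^6 ≡ 179 (mod 206)
93^17 ≡ 1 (mod 206) ✓
Hence ord(93) = 17.

17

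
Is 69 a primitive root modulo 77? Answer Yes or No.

No

77 = 7 · 11 is a product of two distinct odd primes, so (Z/77Z)^× ≅ (Z/7Z)^× × (Z/11Z)^× is not cyclic.
No primitive root modulo 77 exists; in particular 69 is not one.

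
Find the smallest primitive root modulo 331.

3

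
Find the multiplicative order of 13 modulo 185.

Since 13 ∈ (Z/185Z)^×, its order divides φ(185) = φ(5·37) = (5−1)·(37−1) = 4·36 = 144 = 2^4 · 3^2.
Divisors of 144: 1, 2, 3, 4, 6, 8, 9, 12, 16, 18, 24, 36, 48, 72, 144.
Check 13^d mod 185 for each divisor in increasing order:
13^1 ≡ 13 (mod 185)
13^2 ≡ 169 (mod 185)
13^3 ≡ 162 (mod 185)
13^4 ≡ 71 (mod 185)
13^6 ≡ 159 (mod 185)
13^8 ≡ 46 (mod 185)
13^9 ≡ 43 (mod 185)
13^12 ≡ 121 (mod 185)
13^16 ≡ 81 (mod 185)
13^18 ≡ 184 (mod 185)
13^24 ≡ 26 (mod 185)
13^36 ≡ 1 (mod 185) ✓
Hence ord(13) = 36.

36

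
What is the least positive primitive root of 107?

2

φ(107) = 107 − 1 = 106 = 2 · 53.
Test candidates g = 2, 3, … against the prime factors q ∈ {2, 53} of φ(107): g is a generator iff g^(106/q) ≢ 1 for every such q.
g = 2: 2^53 ≡ 106; 2^2 ≡ 4 — none is 1, so 2 is a primitive root.
The smallest primitive root modulo 107 is 2.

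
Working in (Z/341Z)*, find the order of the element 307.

Since 307 ∈ (Z/341Z)^×, its order divides φ(341) = φ(11·31) = (11−1)·(31−1) = 10·30 = 300 = 2^2 · 3 · 5^2.
Divisors of 300: 1, 2, 3, 4, 5, 6, 10, 12, 15, 20, 25, 30, 50, 60, 75, 100, 150, 300.
Compute 307^d (mod 341) for the divisors d until we hit 1:
307^1 ≡ 307 (mod 341)
307^2 ≡ 133 (mod 341)
307^3 ≡ 252 (mod 341)
307^4 ≡ 298 (mod 341)
307^5 ≡ 98 (mod 341)
307^6 ≡ 78 (mod 341)
307^10 ≡ 56 (mod 341)
307^12 ≡ 287 (mod 341)
307^15 ≡ 32 (mod 341)
307^20 ≡ 67 (mod 341)
307^25 ≡ 87 (mod 341)
307^30 ≡ 1 (mod 341) ✓
Hence ord(307) = 30.

30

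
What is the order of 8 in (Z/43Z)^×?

14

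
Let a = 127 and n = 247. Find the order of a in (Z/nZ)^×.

18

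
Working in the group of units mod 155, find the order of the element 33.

20

Since 33 ∈ (Z/155Z)^×, its order divides φ(155) = φ(5·31) = (5−1)·(31−1) = 4·30 = 120 = 2^3 · 3 · 5.
Divisors of 120: 1, 2, 3, 4, 5, 6, 8, 10, 12, 15, 20, 24, 30, 40, 60, 120.
Check 33^d mod 155 for each divisor in increasing order:
33^1 ≡ 33 (mod 155)
33^2 ≡ 4 (mod 155)
33^3 ≡ 132 (mod 155)
33^4 ≡ 16 (mod 155)
33^5 ≡ 63 (mod 155)
33^6 ≡ 64 (mod 155)
33^8 ≡ 101 (mod 155)
33^10 ≡ 94 (mod 155)
33^12 ≡ 66 (mod 155)
33^15 ≡ 32 (mod 155)
33^20 ≡ 1 (mod 155) ✓
So ord_155(33) = 20.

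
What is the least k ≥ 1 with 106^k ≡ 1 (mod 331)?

110

The order of 106 must divide φ(331) = 331 − 1 = 330 = 2 · 3 · 5 · 11.
Divisors of 330: 1, 2, 3, 5, 6, 10, 11, 15, 22, 30, 33, 55, 66, 110, 165, 330.
Check 106^d mod 331 for each divisor in increasing order:
106^1 ≡ 106
106^2 ≡ 313
106^3 ≡ 78
106^5 ≡ 251
106^6 ≡ 126
106^10 ≡ 111
106^11 ≡ 181
106^15 ≡ 57
106^22 ≡ 323
106^30 ≡ 270
106^33 ≡ 207
106^55 ≡ 330
106^66 ≡ 150
106^110 ≡ 1
So ord_331(106) = 110.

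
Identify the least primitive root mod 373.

2

φ(373) = 373 − 1 = 372 = 2^2 · 3 · 31.
g is a primitive root iff g^(372/q) ≢ 1 (mod 373) for each prime q ∈ {2, 3, 31}.
g = 2: 2^186 ≡ 372; 2^124 ≡ 284; 2^12 ≡ 366 — none is 1, so 2 is a primitive root.
So 2 is the smallest generator of (Z/373Z)^×.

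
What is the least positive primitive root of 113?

φ(113) = 113 − 1 = 112 = 2^4 · 7.
g is a primitive root iff g^(112/q) ≢ 1 (mod 113) for each prime q ∈ {2, 7}.
g = 2: 2^56 ≡ 1 — hits 1, so not a primitive root.
g = 3: 3^56 ≡ 112; 3^16 ≡ 49 — none is 1, so 3 is a primitive root.
The smallest primitive root modulo 113 is 3.

3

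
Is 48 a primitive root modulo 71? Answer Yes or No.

No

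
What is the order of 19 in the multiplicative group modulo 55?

10

ord(19) | φ(55) = φ(5·11) = (5−1)·(11−1) = 4·10 = 40 = 2^3 · 5.
Divisors of 40: 1, 2, 4, 5, 8, 10, 20, 40.
Compute 19^d (mod 55) for the divisors d until we hit 1:
19^1 ≡ 19 (mod 55)
19^2 ≡ 31 (mod 55)
19^4 ≡ 26 (mod 55)
19^5 ≡ 54 (mod 55)
19^8 ≡ 16 (mod 55)
19^10 ≡ 1 (mod 55) ✓
The smallest such exponent is 10, so the order of 19 is 10.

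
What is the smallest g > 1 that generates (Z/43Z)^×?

3

φ(43) = 43 − 1 = 42 = 2 · 3 · 7.
Test candidates g = 2, 3, … against the prime factors q ∈ {2, 3, 7} of φ(43): g is a generator iff g^(42/q) ≢ 1 for every such q.
g = 2: 2^21 ≡ 42; 2^14 ≡ 1 — hits 1, so not a primitive root.
g = 3: 3^21 ≡ 42; 3^14 ≡ 36; 3^6 ≡ 41 — none is 1, so 3 is a primitive root.
The smallest primitive root modulo 43 is 3.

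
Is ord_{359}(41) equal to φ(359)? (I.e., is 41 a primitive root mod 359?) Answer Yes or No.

No

φ(359) = 359 − 1 = 358 = 2 · 179.
Test 41^(358/q) mod 359 for each prime factor q of 358:
41^179 ≡ 1 (mod 359)  [q = 2: ≡ 1 ✗]
41^2 ≡ 245 (mod 359)  [q = 179: ≢ 1 ✓]
The check at q = 2 fails, so 41 generates a proper subgroup.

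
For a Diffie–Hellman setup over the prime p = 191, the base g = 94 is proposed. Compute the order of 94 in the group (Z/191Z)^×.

By Lagrange's theorem, ord_191(94) divides φ(191) = 191 − 1 = 190 = 2 · 5 · 19.
Divisors of 190: 1, 2, 5, 10, 19, 38, 95, 190.
Evaluate successive powers at the divisors of 190:
94^1 ≡ 94
94^2 ≡ 50
94^5 ≡ 70
94^10 ≡ 125
94^19 ≡ 152
94^38 ≡ 184
94^95 ≡ 190
94^190 ≡ 1
Hence ord(94) = 190.

190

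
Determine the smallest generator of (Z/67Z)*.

2

φ(67) = 67 − 1 = 66 = 2 · 3 · 11.
g is a primitive root iff g^(66/q) ≢ 1 (mod 67) for each prime q ∈ {2, 3, 11}.
g = 2: 2^33 ≡ 66; 2^22 ≡ 37; 2^6 ≡ 64 — none is 1, so 2 is a primitive root.
Hence the least primitive root of 67 is 2.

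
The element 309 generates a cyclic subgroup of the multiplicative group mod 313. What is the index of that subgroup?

Since 309 ∈ (Z/313Z)^×, its order divides φ(313) = 313 − 1 = 312 = 2^3 · 3 · 13.
Divisors of 312: 1, 2, 3, 4, 6, 8, 12, 13, 24, 26, 39, 52, 78, 104, 156, 312.
Check 309^d mod 313 for each divisor in increasing order:
309^1 ≡ 309
309^2 ≡ 16
309^3 ≡ 249
309^4 ≡ 256
309^6 ≡ 27
309^8 ≡ 119
309^12 ≡ 103
309^13 ≡ 214
309^24 ≡ 280
309^26 ≡ 98
309^39 ≡ 1
So ord_313(309) = 39, hence |⟨309⟩| = 39.
[(Z/313Z)^× : ⟨309⟩] = 312/39 = 8.

8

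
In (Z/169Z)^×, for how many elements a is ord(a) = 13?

12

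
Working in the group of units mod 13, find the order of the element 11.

By Lagrange's theorem, ord_13(11) divides φ(13) = 13 − 1 = 12 = 2^2 · 3.
Divisors of 12: 1, 2, 3, 4, 6, 12.
Evaluate successive powers at the divisors of 12:
11^1 ≡ 11 (mod 13)
11^2 ≡ 4 (mod 13)
11^3 ≡ 5 (mod 13)
11^4 ≡ 3 (mod 13)
11^6 ≡ 12 (mod 13)
11^12 ≡ 1 (mod 13) ✓
So ord_13(11) = 12.

12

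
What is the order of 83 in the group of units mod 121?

Since 83 ∈ (Z/121Z)^×, its order divides φ(121) = φ(11^2) = 11·(11−1) = 110 = 2 · 5 · 11.
Divisors of 110: 1, 2, 5, 10, 11, 22, 55, 110.
Check 83^d mod 121 for each divisor in increasing order:
83^1 ≡ 83
83^2 ≡ 113
83^5 ≡ 109
83^10 ≡ 23
83^11 ≡ 94
83^22 ≡ 3
83^55 ≡ 120
83^110 ≡ 1
So ord_121(83) = 110.

110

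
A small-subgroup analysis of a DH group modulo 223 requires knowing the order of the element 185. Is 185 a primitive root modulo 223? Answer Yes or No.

Yes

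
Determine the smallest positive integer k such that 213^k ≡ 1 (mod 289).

136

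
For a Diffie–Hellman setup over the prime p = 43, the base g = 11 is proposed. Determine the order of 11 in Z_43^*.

7

By Lagrange's theorem, ord_43(11) divides φ(43) = 43 − 1 = 42 = 2 · 3 · 7.
Divisors of 42: 1, 2, 3, 6, 7, 14, 21, 42.
Evaluate successive powers at the divisors of 42:
11^1 ≡ 11
11^2 ≡ 35
11^3 ≡ 41
11^6 ≡ 4
11^7 ≡ 1
The smallest such exponent is 7, so the order of 11 is 7.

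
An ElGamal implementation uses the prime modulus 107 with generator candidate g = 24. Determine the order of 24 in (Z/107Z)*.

106

ord(24) | φ(107) = 107 − 1 = 106 = 2 · 53.
Divisors of 106: 1, 2, 53, 106.
Compute 24^d (mod 107) for the divisors d until we hit 1:
24^1 ≡ 24 (mod 107)
24^2 ≡ 41 (mod 107)
24^53 ≡ 106 (mod 107)
24^106 ≡ 1 (mod 107) ✓
The smallest such exponent is 106, so the order of 24 is 106.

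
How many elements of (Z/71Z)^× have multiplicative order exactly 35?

24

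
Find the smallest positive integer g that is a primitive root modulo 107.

2

φ(107) = 107 − 1 = 106 = 2 · 53.
Test candidates g = 2, 3, … against the prime factors q ∈ {2, 53} of φ(107): g is a generator iff g^(106/q) ≢ 1 for every such q.
g = 2: 2^53 ≡ 106; 2^2 ≡ 4 — none is 1, so 2 is a primitive root.
The smallest primitive root modulo 107 is 2.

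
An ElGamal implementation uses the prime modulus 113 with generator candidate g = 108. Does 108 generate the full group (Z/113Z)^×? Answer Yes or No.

Yes

φ(113) = 113 − 1 = 112 = 2^4 · 7.
108 is a primitive root mod 113 iff 108^(φ(113)/q) ≢ 1 for every prime q | φ(113), i.e. q ∈ {2, 7}.
108^56 ≡ 112 (mod 113)  [q = 2: ≢ 1 ✓]
108^16 ≡ 30 (mod 113)  [q = 7: ≢ 1 ✓]
All checks pass, so 108 has order 112 and is a primitive root modulo 113.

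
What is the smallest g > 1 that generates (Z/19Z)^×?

φ(19) = 19 − 1 = 18 = 2 · 3^2.
Test candidates g = 2, 3, … against the prime factors q ∈ {2, 3} of φ(19): g is a generator iff g^(18/q) ≢ 1 for every such q.
g = 2: 2^9 ≡ 18; 2^6 ≡ 7 — none is 1, so 2 is a primitive root.
Hence the least primitive root of 19 is 2.

2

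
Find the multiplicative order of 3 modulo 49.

42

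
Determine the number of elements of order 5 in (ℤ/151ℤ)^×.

4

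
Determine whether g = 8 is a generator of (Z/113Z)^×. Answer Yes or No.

No

φ(113) = 113 − 1 = 112 = 2^4 · 7.
Test 8^(112/q) mod 113 for each prime factor q of 112:
8^56 ≡ 1 (mod 113)  [q = 2: ≡ 1 ✗]
8^16 ≡ 49 (mod 113)  [q = 7: ≢ 1 ✓]
Since 8^56 ≡ 1, the order of 8 divides 56 < 112, so 8 is not a primitive root.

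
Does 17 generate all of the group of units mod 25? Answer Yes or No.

Yes

φ(25) = φ(5^2) = 5·(5−1) = 20 = 2^2 · 5.
An element g generates (Z/25Z)^× iff g^(20/q) ≢ 1 (mod 25) for each prime q ∈ {2, 5}.
17^10 ≡ 24 (mod 25)  [q = 2: ≢ 1 ✓]
17^4 ≡ 21 (mod 25)  [q = 5: ≢ 1 ✓]
Every test exponent gives a nontrivial residue, hence 17 generates the full group.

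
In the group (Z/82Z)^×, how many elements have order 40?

φ(82) = φ(2)·φ(41) = 1·40 = 40 = 2^3 · 5.
In a cyclic group of order 40, there are φ(d) elements of order d for each divisor d of 40, and zero for non-divisors.
40 = 2^3 · 5 divides 40, and φ(40) = 16.

16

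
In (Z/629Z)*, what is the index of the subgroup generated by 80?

The order of 80 must divide φ(629) = φ(17·37) = (17−1)·(37−1) = 16·36 = 576 = 2^6 · 3^2.
Divisors of 576: 1, 2, 3, 4, 6, 8, 9, 12, 16, 18, 24, 32, 36, 48, 64, 72, 96, 144, 192, 288, 576.
Check 80^d mod 629 for each divisor in increasing order:
80^1 ≡ 80
80^2 ≡ 110
80^3 ≡ 623
80^4 ≡ 149
80^6 ≡ 36
80^8 ≡ 186
80^9 ≡ 413
80^12 ≡ 38
80^16 ≡ 1
The order of 80 is 16, so the subgroup it generates has 16 elements.
The index is φ(629) / ord(80) = 576 / 16 = 36.

36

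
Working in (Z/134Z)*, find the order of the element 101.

By Lagrange's theorem, ord_134(101) divides φ(134) = φ(2)·φ(67) = 1·66 = 66 = 2 · 3 · 11.
Divisors of 66: 1, 2, 3, 6, 11, 22, 33, 66.
Check 101^d mod 134 for each divisor in increasing order:
101^1 ≡ 101 (mod 134)
101^2 ≡ 17 (mod 134)
101^3 ≡ 109 (mod 134)
101^6 ≡ 89 (mod 134)
101^11 ≡ 97 (mod 134)
101^22 ≡ 29 (mod 134)
101^33 ≡ 133 (mod 134)
101^66 ≡ 1 (mod 134) ✓
So ord_134(101) = 66.

66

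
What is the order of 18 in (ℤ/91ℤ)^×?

The order of 18 must divide φ(91) = φ(7·13) = (7−1)·(13−1) = 6·12 = 72 = 2^3 · 3^2.
Divisors of 72: 1, 2, 3, 4, 6, 8, 9, 12, 18, 24, 36, 72.
Evaluate successive powers at the divisors of 72:
18^1 ≡ 18
18^2 ≡ 51
18^3 ≡ 8
18^4 ≡ 53
18^6 ≡ 64
18^8 ≡ 79
18^9 ≡ 57
18^12 ≡ 1
Therefore the multiplicative order of 18 modulo 91 is 12.

12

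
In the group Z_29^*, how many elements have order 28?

φ(29) = 29 − 1 = 28 = 2^2 · 7.
Since (Z/29Z)^× is cyclic of order 28, the number of elements of order d is φ(d) when d | 28 and 0 otherwise.
28 = 2^2 · 7 divides 28, and φ(28) = 12.

12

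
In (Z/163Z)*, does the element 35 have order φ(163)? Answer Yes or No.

φ(163) = 163 − 1 = 162 = 2 · 3^4.
It suffices to check that the order of 35 is not a proper divisor of 162: compute 35^(162/q) for q ∈ {2, 3}.
35^81 ≡ 1 (mod 163)  [q = 2: ≡ 1 ✗]
35^54 ≡ 104 (mod 163)  [q = 3: ≢ 1 ✓]
35^81 ≡ 1 shows ord(35) | 81, strictly less than φ(163); not a primitive root.

No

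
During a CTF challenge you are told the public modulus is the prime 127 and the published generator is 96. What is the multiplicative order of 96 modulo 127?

126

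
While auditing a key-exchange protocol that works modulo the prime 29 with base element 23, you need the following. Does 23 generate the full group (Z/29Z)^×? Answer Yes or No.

φ(29) = 29 − 1 = 28 = 2^2 · 7.
Test 23^(28/q) mod 29 for each prime factor q of 28:
23^14 ≡ 1 (mod 29)  [q = 2: ≡ 1 ✗]
23^4 ≡ 20 (mod 29)  [q = 7: ≢ 1 ✓]
Since 23^14 ≡ 1, the order of 23 divides 14 < 28, so 23 is not a primitive root.

No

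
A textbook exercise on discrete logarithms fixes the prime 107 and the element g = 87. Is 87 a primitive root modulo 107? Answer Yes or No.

φ(107) = 107 − 1 = 106 = 2 · 53.
It suffices to check that the order of 87 is not a proper divisor of 106: compute 87^(106/q) for q ∈ {2, 53}.
87^53 ≡ 1 (mod 107)  [q = 2: ≡ 1 ✗]
87^2 ≡ 79 (mod 107)  [q = 53: ≢ 1 ✓]
Since 87^53 ≡ 1, the order of 87 divides 53 < 106, so 87 is not a primitive root.

No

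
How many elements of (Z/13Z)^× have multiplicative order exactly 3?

φ(13) = 13 − 1 = 12 = 2^2 · 3.
(Z/13Z)^× is cyclic (|G| = 12); a cyclic group of order m has exactly φ(d) elements of each order d | m, and none otherwise.
3 | 12, and φ(3) = 3 − 1 = 2.

2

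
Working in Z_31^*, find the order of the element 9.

Since 9 ∈ (Z/31Z)^×, its order divides φ(31) = 31 − 1 = 30 = 2 · 3 · 5.
Divisors of 30: 1, 2, 3, 5, 6, 10, 15, 30.
Check 9^d mod 31 for each divisor in increasing order:
9^1 ≡ 9 (mod 31)
9^2 ≡ 19 (mod 31)
9^3 ≡ 16 (mod 31)
9^5 ≡ 25 (mod 31)
9^6 ≡ 8 (mod 31)
9^10 ≡ 5 (mod 31)
9^15 ≡ 1 (mod 31) ✓
The smallest such exponent is 15, so the order of 9 is 15.

15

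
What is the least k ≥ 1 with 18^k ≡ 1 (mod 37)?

36

ord(18) | φ(37) = 37 − 1 = 36 = 2^2 · 3^2.
Divisors of 36: 1, 2, 3, 4, 6, 9, 12, 18, 36.
Test each divisor d:
18^1 ≡ 18
18^2 ≡ 28
18^3 ≡ 23
18^4 ≡ 7
18^6 ≡ 11
18^9 ≡ 31
18^12 ≡ 10
18^18 ≡ 36
18^36 ≡ 1
Hence ord(18) = 36.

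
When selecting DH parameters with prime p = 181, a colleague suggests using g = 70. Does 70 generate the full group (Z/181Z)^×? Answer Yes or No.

φ(181) = 181 − 1 = 180 = 2^2 · 3^2 · 5.
70 is a primitive root mod 181 iff 70^(φ(181)/q) ≢ 1 for every prime q | φ(181), i.e. q ∈ {2, 3, 5}.
70^90 ≡ 1 (mod 181)  [q = 2: ≡ 1 ✗]
70^60 ≡ 48 (mod 181)  [q = 3: ≢ 1 ✓]
70^36 ≡ 42 (mod 181)  [q = 5: ≢ 1 ✓]
Since 70^90 ≡ 1, the order of 70 divides 90 < 180, so 70 is not a primitive root.

No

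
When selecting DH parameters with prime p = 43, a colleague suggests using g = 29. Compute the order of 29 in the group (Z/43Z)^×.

42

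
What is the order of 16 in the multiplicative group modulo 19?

9

ord(16) | φ(19) = 19 − 1 = 18 = 2 · 3^2.
Divisors of 18: 1, 2, 3, 6, 9, 18.
Compute 16^d (mod 19) for the divisors d until we hit 1:
16^1 ≡ 16
16^2 ≡ 9
16^3 ≡ 11
16^6 ≡ 7
16^9 ≡ 1
Therefore the multiplicative order of 16 modulo 19 is 9.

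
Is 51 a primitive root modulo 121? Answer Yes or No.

φ(121) = φ(11^2) = 11·(11−1) = 110 = 2 · 5 · 11.
51 is a primitive root mod 121 iff 51^(φ(121)/q) ≢ 1 for every prime q | φ(121), i.e. q ∈ {2, 5, 11}.
51^55 ≡ 120 (mod 121)  [q = 2: ≢ 1 ✓]
51^22 ≡ 27 (mod 121)  [q = 5: ≢ 1 ✓]
51^10 ≡ 34 (mod 121)  [q = 11: ≢ 1 ✓]
All checks pass, so 51 has order 110 and is a primitive root modulo 121.

Yes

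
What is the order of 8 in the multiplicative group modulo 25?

20

ord(8) | φ(25) = φ(5^2) = 5·(5−1) = 20 = 2^2 · 5.
Divisors of 20: 1, 2, 4, 5, 10, 20.
Compute 8^d (mod 25) for the divisors d until we hit 1:
8^1 ≡ 8 (mod 25)
8^2 ≡ 14 (mod 25)
8^4 ≡ 21 (mod 25)
8^5 ≡ 18 (mod 25)
8^10 ≡ 24 (mod 25)
8^20 ≡ 1 (mod 25) ✓
The smallest such exponent is 20, so the order of 8 is 20.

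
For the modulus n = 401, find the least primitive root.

3

φ(401) = 401 − 1 = 400 = 2^4 · 5^2.
g is a primitive root iff g^(400/q) ≢ 1 (mod 401) for each prime q ∈ {2, 5}.
g = 2: 2^200 ≡ 1 — hits 1, so not a primitive root.
g = 3: 3^200 ≡ 400; 3^80 ≡ 72 — none is 1, so 3 is a primitive root.
So 3 is the smallest generator of (Z/401Z)^×.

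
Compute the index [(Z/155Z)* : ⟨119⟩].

20

The order of 119 must divide φ(155) = φ(5·31) = (5−1)·(31−1) = 4·30 = 120 = 2^3 · 3 · 5.
Divisors of 120: 1, 2, 3, 4, 5, 6, 8, 10, 12, 15, 20, 24, 30, 40, 60, 120.
Compute 119^d (mod 155) for the divisors d until we hit 1:
119^1 ≡ 119 (mod 155)
119^2 ≡ 56 (mod 155)
119^3 ≡ 154 (mod 155)
119^4 ≡ 36 (mod 155)
119^5 ≡ 99 (mod 155)
119^6 ≡ 1 (mod 155) ✓
Thus |⟨119⟩| = ord(119) = 6.
[(Z/155Z)^× : ⟨119⟩] = 120/6 = 20.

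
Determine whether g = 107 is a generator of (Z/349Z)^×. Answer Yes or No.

φ(349) = 349 − 1 = 348 = 2^2 · 3 · 29.
107 is a primitive root mod 349 iff 107^(φ(349)/q) ≢ 1 for every prime q | φ(349), i.e. q ∈ {2, 3, 29}.
107^174 ≡ 348 (mod 349)  [q = 2: ≢ 1 ✓]
107^116 ≡ 226 (mod 349)  [q = 3: ≢ 1 ✓]
107^12 ≡ 289 (mod 349)  [q = 29: ≢ 1 ✓]
None equal 1, so ord_349(107) = 348: 107 is a primitive root.

Yes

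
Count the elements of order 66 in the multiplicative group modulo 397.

φ(397) = 397 − 1 = 396 = 2^2 · 3^2 · 11.
In a cyclic group of order 396, there are φ(d) elements of order d for each divisor d of 396, and zero for non-divisors.
66 = 2 · 3 · 11 divides 396, and φ(66) = 20.

20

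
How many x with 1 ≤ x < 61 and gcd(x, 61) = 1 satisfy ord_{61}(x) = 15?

φ(61) = 61 − 1 = 60 = 2^2 · 3 · 5.
Since (Z/61Z)^× is cyclic of order 60, the number of elements of order d is φ(d) when d | 60 and 0 otherwise.
15 = 3 · 5 divides 60, and φ(15) = 8.

8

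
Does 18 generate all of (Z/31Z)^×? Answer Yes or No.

φ(31) = 31 − 1 = 30 = 2 · 3 · 5.
It suffices to check that the order of 18 is not a proper divisor of 30: compute 18^(30/q) for q ∈ {2, 3, 5}.
18^15 ≡ 1 (mod 31)  [q = 2: ≡ 1 ✗]
18^10 ≡ 5 (mod 31)  [q = 3: ≢ 1 ✓]
18^6 ≡ 16 (mod 31)  [q = 5: ≢ 1 ✓]
The check at q = 2 fails, so 18 generates a proper subgroup.

No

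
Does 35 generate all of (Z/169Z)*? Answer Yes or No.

No

φ(169) = φ(13^2) = 13·(13−1) = 156 = 2^2 · 3 · 13.
Test 35^(156/q) mod 169 for each prime factor q of 156:
35^78 ≡ 1 (mod 169)  [q = 2: ≡ 1 ✗]
35^52 ≡ 22 (mod 169)  [q = 3: ≢ 1 ✓]
35^12 ≡ 131 (mod 169)  [q = 13: ≢ 1 ✓]
The check at q = 2 fails, so 35 generates a proper subgroup.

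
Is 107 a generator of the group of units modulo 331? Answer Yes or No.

Yes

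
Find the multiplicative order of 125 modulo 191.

By Lagrange's theorem, ord_191(125) divides φ(191) = 191 − 1 = 190 = 2 · 5 · 19.
Divisors of 190: 1, 2, 5, 10, 19, 38, 95, 190.
Evaluate successive powers at the divisors of 190:
125^1 ≡ 125 (mod 191)
125^2 ≡ 154 (mod 191)
125^5 ≡ 180 (mod 191)
125^10 ≡ 121 (mod 191)
125^19 ≡ 1 (mod 191) ✓
The smallest such exponent is 19, so the order of 125 is 19.

19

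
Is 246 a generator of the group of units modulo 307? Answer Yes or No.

No

φ(307) = 307 − 1 = 306 = 2 · 3^2 · 17.
Test 246^(306/q) mod 307 for each prime factor q of 306:
246^153 ≡ 1 (mod 307)  [q = 2: ≡ 1 ✗]
246^102 ≡ 17 (mod 307)  [q = 3: ≢ 1 ✓]
246^18 ≡ 299 (mod 307)  [q = 17: ≢ 1 ✓]
246^153 ≡ 1 shows ord(246) | 153, strictly less than φ(307); not a primitive root.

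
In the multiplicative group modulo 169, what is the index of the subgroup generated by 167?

ord(167) | φ(169) = φ(13^2) = 13·(13−1) = 156 = 2^2 · 3 · 13.
Divisors of 156: 1, 2, 3, 4, 6, 12, 13, 26, 39, 52, 78, 156.
Evaluate successive powers at the divisors of 156:
167^1 ≡ 167
167^2 ≡ 4
167^3 ≡ 161
167^4 ≡ 16
167^6 ≡ 64
167^12 ≡ 40
167^13 ≡ 89
167^26 ≡ 147
167^39 ≡ 70
167^52 ≡ 146
167^78 ≡ 168
167^156 ≡ 1
Thus |⟨167⟩| = ord(167) = 156.
Index = |(Z/169Z)^×| / |⟨167⟩| = 156 / 156 = 1.

1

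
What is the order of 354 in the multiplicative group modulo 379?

42

The order of 354 must divide φ(379) = 379 − 1 = 378 = 2 · 3^3 · 7.
Divisors of 378: 1, 2, 3, 6, 7, 9, 14, 18, 21, 27, 42, 54, 63, 126, 189, 378.
Check 354^d mod 379 for each divisor in increasing order:
354^1 ≡ 354 (mod 379)
354^2 ≡ 246 (mod 379)
354^3 ≡ 293 (mod 379)
354^6 ≡ 195 (mod 379)
354^7 ≡ 52 (mod 379)
354^9 ≡ 285 (mod 379)
354^14 ≡ 51 (mod 379)
354^18 ≡ 119 (mod 379)
354^21 ≡ 378 (mod 379)
354^27 ≡ 184 (mod 379)
354^42 ≡ 1 (mod 379) ✓
Hence ord(354) = 42.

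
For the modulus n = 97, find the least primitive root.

φ(97) = 97 − 1 = 96 = 2^5 · 3.
g is a primitive root iff g^(96/q) ≢ 1 (mod 97) for each prime q ∈ {2, 3}.
g = 2: 2^48 ≡ 1 — hits 1, so not a primitive root.
g = 3: 3^48 ≡ 1 — hits 1, so not a primitive root.
g = 4: 4^48 ≡ 1 — hits 1, so not a primitive root.
g = 5: 5^48 ≡ 96; 5^32 ≡ 35 — none is 1, so 5 is a primitive root.
So 5 is the smallest generator of (Z/97Z)^×.

5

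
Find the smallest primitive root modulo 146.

φ(146) = φ(2)·φ(73) = 1·72 = 72 = 2^3 · 3^2.
Test candidates g = 2, 3, … against the prime factors q ∈ {2, 3} of φ(146): g is a generator iff g^(72/q) ≢ 1 for every such q.
g = 2: gcd(2, 146) = 2 > 1, not a unit — skip.
g = 3: 3^36 ≡ 1 — hits 1, so not a primitive root.
g = 4: gcd(4, 146) = 2 > 1, not a unit — skip.
g = 5: 5^36 ≡ 145; 5^24 ≡ 81 — none is 1, so 5 is a primitive root.
So 5 is the smallest generator of (Z/146Z)^×.

5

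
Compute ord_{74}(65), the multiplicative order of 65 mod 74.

18

Since 65 ∈ (Z/74Z)^×, its order divides φ(74) = φ(2)·φ(37) = 1·36 = 36 = 2^2 · 3^2.
Divisors of 36: 1, 2, 3, 4, 6, 9, 12, 18, 36.
Check 65^d mod 74 for each divisor in increasing order:
65^1 ≡ 65 (mod 74)
65^2 ≡ 7 (mod 74)
65^3 ≡ 11 (mod 74)
65^4 ≡ 49 (mod 74)
65^6 ≡ 47 (mod 74)
65^9 ≡ 73 (mod 74)
65^12 ≡ 63 (mod 74)
65^18 ≡ 1 (mod 74) ✓
Hence ord(65) = 18.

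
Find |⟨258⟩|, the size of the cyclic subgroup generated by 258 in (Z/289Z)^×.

ord(258) | φ(289) = φ(17^2) = 17·(17−1) = 272 = 2^4 · 17.
Divisors of 272: 1, 2, 4, 8, 16, 17, 34, 68, 136, 272.
Test each divisor d:
258^1 ≡ 258 (mod 289)
258^2 ≡ 94 (mod 289)
258^4 ≡ 166 (mod 289)
258^8 ≡ 101 (mod 289)
258^16 ≡ 86 (mod 289)
258^17 ≡ 224 (mod 289)
258^34 ≡ 179 (mod 289)
258^68 ≡ 251 (mod 289)
258^136 ≡ 288 (mod 289)
258^272 ≡ 1 (mod 289) ✓
So ord_289(258) = 272.

272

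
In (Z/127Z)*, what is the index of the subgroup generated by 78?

ord(78) | φ(127) = 127 − 1 = 126 = 2 · 3^2 · 7.
Divisors of 126: 1, 2, 3, 6, 7, 9, 14, 18, 21, 42, 63, 126.
Evaluate successive powers at the divisors of 126:
78^1 ≡ 78 (mod 127)
78^2 ≡ 115 (mod 127)
78^3 ≡ 80 (mod 127)
78^6 ≡ 50 (mod 127)
78^7 ≡ 90 (mod 127)
78^9 ≡ 63 (mod 127)
78^14 ≡ 99 (mod 127)
78^18 ≡ 32 (mod 127)
78^21 ≡ 20 (mod 127)
78^42 ≡ 19 (mod 127)
78^63 ≡ 126 (mod 127)
78^126 ≡ 1 (mod 127) ✓
The order of 78 is 126, so the subgroup it generates has 126 elements.
The index is φ(127) / ord(78) = 126 / 126 = 1.

1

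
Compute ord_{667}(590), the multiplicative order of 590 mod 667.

308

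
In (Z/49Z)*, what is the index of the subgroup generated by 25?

Since 25 ∈ (Z/49Z)^×, its order divides φ(49) = φ(7^2) = 7·(7−1) = 42 = 2 · 3 · 7.
Divisors of 42: 1, 2, 3, 6, 7, 14, 21, 42.
Compute 25^d (mod 49) for the divisors d until we hit 1:
25^1 ≡ 25 (mod 49)
25^2 ≡ 37 (mod 49)
25^3 ≡ 43 (mod 49)
25^6 ≡ 36 (mod 49)
25^7 ≡ 18 (mod 49)
25^14 ≡ 30 (mod 49)
25^21 ≡ 1 (mod 49) ✓
The order of 25 is 21, so the subgroup it generates has 21 elements.
The index is φ(49) / ord(25) = 42 / 21 = 2.

2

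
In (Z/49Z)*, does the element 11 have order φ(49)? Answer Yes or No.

φ(49) = φ(7^2) = 7·(7−1) = 42 = 2 · 3 · 7.
An element g generates (Z/49Z)^× iff g^(42/q) ≢ 1 (mod 49) for each prime q ∈ {2, 3, 7}.
11^21 ≡ 1 (mod 49)  [q = 2: ≡ 1 ✗]
11^14 ≡ 30 (mod 49)  [q = 3: ≢ 1 ✓]
11^6 ≡ 15 (mod 49)  [q = 7: ≢ 1 ✓]
Since 11^21 ≡ 1, the order of 11 divides 21 < 42, so 11 is not a primitive root.

No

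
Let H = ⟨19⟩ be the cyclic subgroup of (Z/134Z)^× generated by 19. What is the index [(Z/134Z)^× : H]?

Since 19 ∈ (Z/134Z)^×, its order divides φ(134) = φ(2)·φ(67) = 1·66 = 66 = 2 · 3 · 11.
Divisors of 66: 1, 2, 3, 6, 11, 22, 33, 66.
Test each divisor d:
19^1 ≡ 19
19^2 ≡ 93
19^3 ≡ 25
19^6 ≡ 89
19^11 ≡ 29
19^22 ≡ 37
19^33 ≡ 1
Thus |⟨19⟩| = ord(19) = 33.
The index is φ(134) / ord(19) = 66 / 33 = 2.

2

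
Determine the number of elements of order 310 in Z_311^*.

120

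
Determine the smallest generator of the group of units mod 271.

6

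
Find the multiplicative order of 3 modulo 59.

ord(3) | φ(59) = 59 − 1 = 58 = 2 · 29.
Divisors of 58: 1, 2, 29, 58.
Evaluate successive powers at the divisors of 58:
3^1 ≡ 3 (mod 59)
3^2 ≡ 9 (mod 59)
3^29 ≡ 1 (mod 59) ✓
The smallest such exponent is 29, so the order of 3 is 29.

29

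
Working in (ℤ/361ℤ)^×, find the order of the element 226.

By Lagrange's theorem, ord_361(226) divides φ(361) = φ(19^2) = 19·(19−1) = 342 = 2 · 3^2 · 19.
Divisors of 342: 1, 2, 3, 6, 9, 18, 19, 38, 57, 114, 171, 342.
Test each divisor d:
226^1 ≡ 226 (mod 361)
226^2 ≡ 175 (mod 361)
226^3 ≡ 201 (mod 361)
226^6 ≡ 330 (mod 361)
226^9 ≡ 267 (mod 361)
226^18 ≡ 172 (mod 361)
226^19 ≡ 245 (mod 361)
226^38 ≡ 99 (mod 361)
226^57 ≡ 68 (mod 361)
226^114 ≡ 292 (mod 361)
226^171 ≡ 1 (mod 361) ✓
So ord_361(226) = 171.

171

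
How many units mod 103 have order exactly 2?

φ(103) = 103 − 1 = 102 = 2 · 3 · 17.
Since (Z/103Z)^× is cyclic of order 102, the number of elements of order d is φ(d) when d | 102 and 0 otherwise.
2 | 102, and φ(2) = 2 − 1 = 1.

1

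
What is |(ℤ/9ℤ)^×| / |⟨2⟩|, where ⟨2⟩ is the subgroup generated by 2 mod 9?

ord(2) | φ(9) = φ(3^2) = 3·(3−1) = 6 = 2 · 3.
Divisors of 6: 1, 2, 3, 6.
Evaluate successive powers at the divisors of 6:
2^1 ≡ 2 (mod 9)
2^2 ≡ 4 (mod 9)
2^3 ≡ 8 (mod 9)
2^6 ≡ 1 (mod 9) ✓
So ord_9(2) = 6, hence |⟨2⟩| = 6.
Index = |(Z/9Z)^×| / |⟨2⟩| = 6 / 6 = 1.

1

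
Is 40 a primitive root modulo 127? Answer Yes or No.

φ(127) = 127 − 1 = 126 = 2 · 3^2 · 7.
40 is a primitive root mod 127 iff 40^(φ(127)/q) ≢ 1 for every prime q | φ(127), i.e. q ∈ {2, 3, 7}.
40^63 ≡ 126 (mod 127)  [q = 2: ≢ 1 ✓]
40^42 ≡ 1 (mod 127)  [q = 3: ≡ 1 ✗]
40^18 ≡ 16 (mod 127)  [q = 7: ≢ 1 ✓]
Since 40^42 ≡ 1, the order of 40 divides 42 < 126, so 40 is not a primitive root.

No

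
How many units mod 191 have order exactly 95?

72

φ(191) = 191 − 1 = 190 = 2 · 5 · 19.
(Z/191Z)^× is cyclic (|G| = 190); a cyclic group of order m has exactly φ(d) elements of each order d | m, and none otherwise.
95 = 5 · 19 divides 190, and φ(95) = 72.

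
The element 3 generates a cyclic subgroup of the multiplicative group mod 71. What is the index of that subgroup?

2

ord(3) | φ(71) = 71 − 1 = 70 = 2 · 5 · 7.
Divisors of 70: 1, 2, 5, 7, 10, 14, 35, 70.
Evaluate successive powers at the divisors of 70:
3^1 ≡ 3 (mod 71)
3^2 ≡ 9 (mod 71)
3^5 ≡ 30 (mod 71)
3^7 ≡ 57 (mod 71)
3^10 ≡ 48 (mod 71)
3^14 ≡ 54 (mod 71)
3^35 ≡ 1 (mod 71) ✓
The order of 3 is 35, so the subgroup it generates has 35 elements.
The index is φ(71) / ord(3) = 70 / 35 = 2.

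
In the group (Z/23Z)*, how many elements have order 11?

10

φ(23) = 23 − 1 = 22 = 2 · 11.
Since (Z/23Z)^× is cyclic of order 22, the number of elements of order d is φ(d) when d | 22 and 0 otherwise.
11 | 22, and φ(11) = 11 − 1 = 10.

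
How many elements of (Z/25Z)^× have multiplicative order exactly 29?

0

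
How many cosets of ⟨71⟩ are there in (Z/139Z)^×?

ord(71) | φ(139) = 139 − 1 = 138 = 2 · 3 · 23.
Divisors of 138: 1, 2, 3, 6, 23, 46, 69, 138.
Test each divisor d:
71^1 ≡ 71
71^2 ≡ 37
71^3 ≡ 125
71^6 ≡ 57
71^23 ≡ 42
71^46 ≡ 96
71^69 ≡ 1
The order of 71 is 69, so the subgroup it generates has 69 elements.
[(Z/139Z)^× : ⟨71⟩] = 138/69 = 2.

2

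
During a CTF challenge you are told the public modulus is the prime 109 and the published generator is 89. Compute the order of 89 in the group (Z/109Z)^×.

27

The order of 89 must divide φ(109) = 109 − 1 = 108 = 2^2 · 3^3.
Divisors of 108: 1, 2, 3, 4, 6, 9, 12, 18, 27, 36, 54, 108.
Test each divisor d:
89^1 ≡ 89 (mod 109)
89^2 ≡ 73 (mod 109)
89^3 ≡ 66 (mod 109)
89^4 ≡ 97 (mod 109)
89^6 ≡ 105 (mod 109)
89^9 ≡ 63 (mod 109)
89^12 ≡ 16 (mod 109)
89^18 ≡ 45 (mod 109)
89^27 ≡ 1 (mod 109) ✓
The smallest such exponent is 27, so the order of 89 is 27.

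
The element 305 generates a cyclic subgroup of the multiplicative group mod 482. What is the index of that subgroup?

ord(305) | φ(482) = φ(2)·φ(241) = 1·240 = 240 = 2^4 · 3 · 5.
Divisors of 240: 1, 2, 3, 4, 5, 6, 8, 10, 12, 15, 16, 20, 24, 30, 40, 48, 60, 80, 120, 240.
Check 305^d mod 482 for each divisor in increasing order:
305^1 ≡ 305 (mod 482)
305^2 ≡ 481 (mod 482)
305^3 ≡ 177 (mod 482)
305^4 ≡ 1 (mod 482) ✓
So ord_482(305) = 4, hence |⟨305⟩| = 4.
[(Z/482Z)^× : ⟨305⟩] = 240/4 = 60.

60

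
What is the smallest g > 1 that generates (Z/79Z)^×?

3

φ(79) = 79 − 1 = 78 = 2 · 3 · 13.
Test candidates g = 2, 3, … against the prime factors q ∈ {2, 3, 13} of φ(79): g is a generator iff g^(78/q) ≢ 1 for every such q.
g = 2: 2^39 ≡ 1 — hits 1, so not a primitive root.
g = 3: 3^39 ≡ 78; 3^26 ≡ 23; 3^6 ≡ 18 — none is 1, so 3 is a primitive root.
Hence the least primitive root of 79 is 3.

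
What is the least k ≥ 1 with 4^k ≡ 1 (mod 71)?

35

The order of 4 must divide φ(71) = 71 − 1 = 70 = 2 · 5 · 7.
Divisors of 70: 1, 2, 5, 7, 10, 14, 35, 70.
Evaluate successive powers at the divisors of 70:
4^1 ≡ 4 (mod 71)
4^2 ≡ 16 (mod 71)
4^5 ≡ 30 (mod 71)
4^7 ≡ 54 (mod 71)
4^10 ≡ 48 (mod 71)
4^14 ≡ 5 (mod 71)
4^35 ≡ 1 (mod 71) ✓
So ord_71(4) = 35.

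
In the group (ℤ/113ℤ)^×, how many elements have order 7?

6

φ(113) = 113 − 1 = 112 = 2^4 · 7.
(Z/113Z)^× is cyclic (|G| = 112); a cyclic group of order m has exactly φ(d) elements of each order d | m, and none otherwise.
7 | 112, and φ(7) = 7 − 1 = 6.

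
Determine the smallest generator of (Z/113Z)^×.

3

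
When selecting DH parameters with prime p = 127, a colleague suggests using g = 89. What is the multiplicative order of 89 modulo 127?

ord(89) | φ(127) = 127 − 1 = 126 = 2 · 3^2 · 7.
Divisors of 126: 1, 2, 3, 6, 7, 9, 14, 18, 21, 42, 63, 126.
Test each divisor d:
89^1 ≡ 89 (mod 127)
89^2 ≡ 47 (mod 127)
89^3 ≡ 119 (mod 127)
89^6 ≡ 64 (mod 127)
89^7 ≡ 108 (mod 127)
89^9 ≡ 123 (mod 127)
89^14 ≡ 107 (mod 127)
89^18 ≡ 16 (mod 127)
89^21 ≡ 126 (mod 127)
89^42 ≡ 1 (mod 127) ✓
The smallest such exponent is 42, so the order of 89 is 42.

42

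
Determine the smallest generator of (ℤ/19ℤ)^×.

2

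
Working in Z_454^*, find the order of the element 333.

226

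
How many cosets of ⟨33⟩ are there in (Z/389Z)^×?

ord(33) | φ(389) = 389 − 1 = 388 = 2^2 · 97.
Divisors of 388: 1, 2, 4, 97, 194, 388.
Check 33^d mod 389 for each divisor in increasing order:
33^1 ≡ 33 (mod 389)
33^2 ≡ 311 (mod 389)
33^4 ≡ 249 (mod 389)
33^97 ≡ 274 (mod 389)
33^194 ≡ 388 (mod 389)
33^388 ≡ 1 (mod 389) ✓
So ord_389(33) = 388, hence |⟨33⟩| = 388.
Index = |(Z/389Z)^×| / |⟨33⟩| = 388 / 388 = 1.

1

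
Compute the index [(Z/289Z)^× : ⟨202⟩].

2

ord(202) | φ(289) = φ(17^2) = 17·(17−1) = 272 = 2^4 · 17.
Divisors of 272: 1, 2, 4, 8, 16, 17, 34, 68, 136, 272.
Evaluate successive powers at the divisors of 272:
202^1 ≡ 202
202^2 ≡ 55
202^4 ≡ 135
202^8 ≡ 18
202^16 ≡ 35
202^17 ≡ 134
202^34 ≡ 38
202^68 ≡ 288
202^136 ≡ 1
The order of 202 is 136, so the subgroup it generates has 136 elements.
The index is φ(289) / ord(202) = 272 / 136 = 2.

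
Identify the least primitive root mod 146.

5

φ(146) = φ(2)·φ(73) = 1·72 = 72 = 2^3 · 3^2.
g is a primitive root iff g^(72/q) ≢ 1 (mod 146) for each prime q ∈ {2, 3}.
g = 2: gcd(2, 146) = 2 > 1, not a unit — skip.
g = 3: 3^36 ≡ 1 — hits 1, so not a primitive root.
g = 4: gcd(4, 146) = 2 > 1, not a unit — skip.
g = 5: 5^36 ≡ 145; 5^24 ≡ 81 — none is 1, so 5 is a primitive root.
The smallest primitive root modulo 146 is 5.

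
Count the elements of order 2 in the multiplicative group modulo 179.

φ(179) = 179 − 1 = 178 = 2 · 89.
Since (Z/179Z)^× is cyclic of order 178, the number of elements of order d is φ(d) when d | 178 and 0 otherwise.
2 | 178, and φ(2) = 2 − 1 = 1.

1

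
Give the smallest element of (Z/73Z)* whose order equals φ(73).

φ(73) = 73 − 1 = 72 = 2^3 · 3^2.
Test candidates g = 2, 3, … against the prime factors q ∈ {2, 3} of φ(73): g is a generator iff g^(72/q) ≢ 1 for every such q.
g = 2: 2^36 ≡ 1 — hits 1, so not a primitive root.
g = 3: 3^36 ≡ 1 — hits 1, so not a primitive root.
g = 4: 4^36 ≡ 1 — hits 1, so not a primitive root.
g = 5: 5^36 ≡ 72; 5^24 ≡ 8 — none is 1, so 5 is a primitive root.
The smallest primitive root modulo 73 is 5.

5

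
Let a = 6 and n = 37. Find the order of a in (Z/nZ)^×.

4

ord(6) | φ(37) = 37 − 1 = 36 = 2^2 · 3^2.
Divisors of 36: 1, 2, 3, 4, 6, 9, 12, 18, 36.
Check 6^d mod 37 for each divisor in increasing order:
6^1 ≡ 6 (mod 37)
6^2 ≡ 36 (mod 37)
6^3 ≡ 31 (mod 37)
6^4 ≡ 1 (mod 37) ✓
So ord_37(6) = 4.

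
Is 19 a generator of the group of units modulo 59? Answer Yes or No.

φ(59) = 59 − 1 = 58 = 2 · 29.
An element g generates (Z/59Z)^× iff g^(58/q) ≢ 1 (mod 59) for each prime q ∈ {2, 29}.
19^29 ≡ 1 (mod 59)  [q = 2: ≡ 1 ✗]
19^2 ≡ 7 (mod 59)  [q = 29: ≢ 1 ✓]
The check at q = 2 fails, so 19 generates a proper subgroup.

No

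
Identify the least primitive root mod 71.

φ(71) = 71 − 1 = 70 = 2 · 5 · 7.
g is a primitive root iff g^(70/q) ≢ 1 (mod 71) for each prime q ∈ {2, 5, 7}.
g = 2: 2^35 ≡ 1 — hits 1, so not a primitive root.
g = 3: 3^35 ≡ 1 — hits 1, so not a primitive root.
g = 4: 4^35 ≡ 1 — hits 1, so not a primitive root.
g = 5: 5^35 ≡ 1 — hits 1, so not a primitive root.
g = 6: 6^35 ≡ 1 — hits 1, so not a primitive root.
g = 7: 7^35 ≡ 70; 7^14 ≡ 54; 7^10 ≡ 45 — none is 1, so 7 is a primitive root.
The smallest primitive root modulo 71 is 7.

7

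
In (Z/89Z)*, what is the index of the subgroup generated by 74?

1

Since 74 ∈ (Z/89Z)^×, its order divides φ(89) = 89 − 1 = 88 = 2^3 · 11.
Divisors of 88: 1, 2, 4, 8, 11, 22, 44, 88.
Test each divisor d:
74^1 ≡ 74 (mod 89)
74^2 ≡ 47 (mod 89)
74^4 ≡ 73 (mod 89)
74^8 ≡ 78 (mod 89)
74^11 ≡ 12 (mod 89)
74^22 ≡ 55 (mod 89)
74^44 ≡ 88 (mod 89)
74^88 ≡ 1 (mod 89) ✓
The order of 74 is 88, so the subgroup it generates has 88 elements.
Index = |(Z/89Z)^×| / |⟨74⟩| = 88 / 88 = 1.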